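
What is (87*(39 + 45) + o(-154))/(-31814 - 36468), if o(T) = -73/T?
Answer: -1125505/10515428 ≈ -0.10703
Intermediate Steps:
(87*(39 + 45) + o(-154))/(-31814 - 36468) = (87*(39 + 45) - 73/(-154))/(-31814 - 36468) = (87*84 - 73*(-1/154))/(-68282) = (7308 + 73/154)*(-1/68282) = (1125505/154)*(-1/68282) = -1125505/10515428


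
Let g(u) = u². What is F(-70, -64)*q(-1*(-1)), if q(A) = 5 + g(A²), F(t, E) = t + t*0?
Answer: -420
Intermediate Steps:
F(t, E) = t (F(t, E) = t + 0 = t)
q(A) = 5 + A⁴ (q(A) = 5 + (A²)² = 5 + A⁴)
F(-70, -64)*q(-1*(-1)) = -70*(5 + (-1*(-1))⁴) = -70*(5 + 1⁴) = -70*(5 + 1) = -70*6 = -420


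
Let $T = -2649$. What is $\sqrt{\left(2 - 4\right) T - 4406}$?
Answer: $2 \sqrt{223} \approx 29.866$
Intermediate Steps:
$\sqrt{\left(2 - 4\right) T - 4406} = \sqrt{\left(2 - 4\right) \left(-2649\right) - 4406} = \sqrt{\left(-2\right) \left(-2649\right) - 4406} = \sqrt{5298 - 4406} = \sqrt{892} = 2 \sqrt{223}$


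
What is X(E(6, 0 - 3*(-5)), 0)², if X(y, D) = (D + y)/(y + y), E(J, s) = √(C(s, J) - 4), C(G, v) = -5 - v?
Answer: ¼ ≈ 0.25000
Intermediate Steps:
E(J, s) = √(-9 - J) (E(J, s) = √((-5 - J) - 4) = √(-9 - J))
X(y, D) = (D + y)/(2*y) (X(y, D) = (D + y)/((2*y)) = (D + y)*(1/(2*y)) = (D + y)/(2*y))
X(E(6, 0 - 3*(-5)), 0)² = ((0 + √(-9 - 1*6))/(2*(√(-9 - 1*6))))² = ((0 + √(-9 - 6))/(2*(√(-9 - 6))))² = ((0 + √(-15))/(2*(√(-15))))² = ((0 + I*√15)/(2*((I*√15))))² = ((-I*√15/15)*(I*√15)/2)² = (½)² = ¼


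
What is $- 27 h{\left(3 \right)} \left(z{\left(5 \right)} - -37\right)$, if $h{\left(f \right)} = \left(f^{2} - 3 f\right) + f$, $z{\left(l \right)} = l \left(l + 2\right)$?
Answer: $-5832$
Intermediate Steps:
$z{\left(l \right)} = l \left(2 + l\right)$
$h{\left(f \right)} = f^{2} - 2 f$
$- 27 h{\left(3 \right)} \left(z{\left(5 \right)} - -37\right) = - 27 \cdot 3 \left(-2 + 3\right) \left(5 \left(2 + 5\right) - -37\right) = - 27 \cdot 3 \cdot 1 \left(5 \cdot 7 + 37\right) = \left(-27\right) 3 \left(35 + 37\right) = \left(-81\right) 72 = -5832$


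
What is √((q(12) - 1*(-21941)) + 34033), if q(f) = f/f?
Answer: 5*√2239 ≈ 236.59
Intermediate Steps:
q(f) = 1
√((q(12) - 1*(-21941)) + 34033) = √((1 - 1*(-21941)) + 34033) = √((1 + 21941) + 34033) = √(21942 + 34033) = √55975 = 5*√2239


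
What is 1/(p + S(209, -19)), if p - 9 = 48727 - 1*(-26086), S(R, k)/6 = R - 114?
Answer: 1/75392 ≈ 1.3264e-5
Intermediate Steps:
S(R, k) = -684 + 6*R (S(R, k) = 6*(R - 114) = 6*(-114 + R) = -684 + 6*R)
p = 74822 (p = 9 + (48727 - 1*(-26086)) = 9 + (48727 + 26086) = 9 + 74813 = 74822)
1/(p + S(209, -19)) = 1/(74822 + (-684 + 6*209)) = 1/(74822 + (-684 + 1254)) = 1/(74822 + 570) = 1/75392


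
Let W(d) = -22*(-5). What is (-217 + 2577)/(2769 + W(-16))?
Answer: 2360/2879 ≈ 0.81973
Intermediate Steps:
W(d) = 110
(-217 + 2577)/(2769 + W(-16)) = (-217 + 2577)/(2769 + 110) = 2360/2879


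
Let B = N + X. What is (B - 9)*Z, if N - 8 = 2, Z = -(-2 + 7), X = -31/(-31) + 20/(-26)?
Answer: -80/13 ≈ -6.1538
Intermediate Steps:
X = 3/13 (X = -31*(-1/31) + 20*(-1/26) = 1 - 10/13 = 3/13 ≈ 0.23077)
Z = -5 (Z = -1*5 = -5)
N = 10 (N = 8 + 2 = 10)
B = 133/13 (B = 10 + 3/13 = 133/13 ≈ 10.231)
(B - 9)*Z = (133/13 - 9)*(-5) = (16/13)*(-5) = -80/13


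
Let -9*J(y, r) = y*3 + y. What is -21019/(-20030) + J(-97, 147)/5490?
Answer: 104632043/98968230 ≈ 1.0572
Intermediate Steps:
J(y, r) = -4*y/9 (J(y, r) = -(y*3 + y)/9 = -(3*y + y)/9 = -4*y/9)
-21019/(-20030) + J(-97, 147)/5490 = -21019/(-20030) - 4/9*(-97)/5490 = -21019*(-1/20030) + (388/9)*(1/5490) = 21019/20030 + 194/24705 = 104632043/98968230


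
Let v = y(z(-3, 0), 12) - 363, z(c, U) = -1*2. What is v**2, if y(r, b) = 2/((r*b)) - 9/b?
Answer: 4765489/36 ≈ 1.3237e+5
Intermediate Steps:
z(c, U) = -2
y(r, b) = -9/b + 2/(b*r) (y(r, b) = 2/((b*r)) - 9/b = 2*(1/(b*r)) - 9/b = 2/(b*r) - 9/b = -9/b + 2/(b*r))
v = -2183/6 (v = (2 - 9*(-2))/(12*(-2)) - 363 = (1/12)*(-1/2)*(2 + 18) - 363 = (1/12)*(-1/2)*20 - 363 = -5/6 - 363 = -2183/6 ≈ -363.83)
v**2 = (-2183/6)**2 = 4765489/36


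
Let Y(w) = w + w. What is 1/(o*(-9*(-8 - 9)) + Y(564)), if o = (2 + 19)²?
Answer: 1/68601 ≈ 1.4577e-5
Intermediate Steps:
Y(w) = 2*w
o = 441 (o = 21² = 441)
1/(o*(-9*(-8 - 9)) + Y(564)) = 1/(441*(-9*(-8 - 9)) + 2*564) = 1/(441*(-9*(-17)) + 1128) = 1/(441*153 + 1128) = 1/(67473 + 1128) = 1/68601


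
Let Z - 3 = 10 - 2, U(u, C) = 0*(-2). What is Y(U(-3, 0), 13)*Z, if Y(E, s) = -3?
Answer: -33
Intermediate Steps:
U(u, C) = 0
Z = 11 (Z = 3 + (10 - 2) = 3 + 8 = 11)
Y(U(-3, 0), 13)*Z = -3*11 = -33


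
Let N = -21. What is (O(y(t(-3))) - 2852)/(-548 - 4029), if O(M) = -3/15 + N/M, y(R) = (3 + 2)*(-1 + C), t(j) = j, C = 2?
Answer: 14282/22885 ≈ 0.62408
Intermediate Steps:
y(R) = 5 (y(R) = (3 + 2)*(-1 + 2) = 5*1 = 5)
O(M) = -⅕ - 21/M (O(M) = -3/15 - 21/M = -3*1/15 - 21/M = -⅕ - 21/M)
(O(y(t(-3))) - 2852)/(-548 - 4029) = ((⅕)*(-105 - 1*5)/5 - 2852)/(-548 - 4029) = ((⅕)*(⅕)*(-105 - 5) - 2852)/(-4577) = ((⅕)*(⅕)*(-110) - 2852)*(-1/4577) = (-22/5 - 2852)*(-1/4577) = -14282/5*(-1/4577) = 14282/22885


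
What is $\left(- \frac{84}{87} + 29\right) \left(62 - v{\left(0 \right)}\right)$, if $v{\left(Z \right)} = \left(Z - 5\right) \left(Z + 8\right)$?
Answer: $\frac{82926}{29} \approx 2859.5$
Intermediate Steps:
$v{\left(Z \right)} = \left(-5 + Z\right) \left(8 + Z\right)$
$\left(- \frac{84}{87} + 29\right) \left(62 - v{\left(0 \right)}\right) = \left(- \frac{84}{87} + 29\right) \left(62 - \left(-40 + 0^{2} + 3 \cdot 0\right)\right) = \left(\left(-84\right) \frac{1}{87} + 29\right) \left(62 - \left(-40 + 0 + 0\right)\right) = \left(- \frac{28}{29} + 29\right) \left(62 - -40\right) = \frac{813 \left(62 + 40\right)}{29} = \frac{813}{29} \cdot 102 = \frac{82926}{29}$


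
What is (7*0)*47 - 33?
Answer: -33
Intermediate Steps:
(7*0)*47 - 33 = 0*47 - 33 = 0 - 33 = -33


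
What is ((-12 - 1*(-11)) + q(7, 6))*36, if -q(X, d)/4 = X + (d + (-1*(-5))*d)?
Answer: -6228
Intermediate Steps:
q(X, d) = -24*d - 4*X (q(X, d) = -4*(X + (d + (-1*(-5))*d)) = -4*(X + (d + 5*d)) = -4*(X + 6*d) = -24*d - 4*X)
((-12 - 1*(-11)) + q(7, 6))*36 = ((-12 - 1*(-11)) + (-24*6 - 4*7))*36 = ((-12 + 11) + (-144 - 28))*36 = (-1 - 172)*36 = -173*36 = -6228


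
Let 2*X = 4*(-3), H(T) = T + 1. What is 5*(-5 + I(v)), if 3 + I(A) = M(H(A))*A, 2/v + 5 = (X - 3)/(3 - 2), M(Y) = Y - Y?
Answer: -40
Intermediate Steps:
H(T) = 1 + T
M(Y) = 0
X = -6 (X = (4*(-3))/2 = (1/2)*(-12) = -6)
v = -1/7 (v = 2/(-5 + (-6 - 3)/(3 - 2)) = 2/(-5 - 9/1) = 2/(-5 - 9*1) = 2/(-5 - 9) = 2/(-14) = 2*(-1/14) = -1/7 ≈ -0.14286)
I(A) = -3 (I(A) = -3 + 0*A = -3 + 0 = -3)
5*(-5 + I(v)) = 5*(-5 - 3) = 5*(-8) = -40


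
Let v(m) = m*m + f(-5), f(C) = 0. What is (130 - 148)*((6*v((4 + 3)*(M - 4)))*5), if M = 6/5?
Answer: -1037232/5 ≈ -2.0745e+5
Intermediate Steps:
M = 6/5 (M = 6*(⅕) = 6/5 ≈ 1.2000)
v(m) = m² (v(m) = m*m + 0 = m² + 0 = m²)
(130 - 148)*((6*v((4 + 3)*(M - 4)))*5) = (130 - 148)*((6*((4 + 3)*(6/5 - 4))²)*5) = -18*6*(7*(-14/5))²*5 = -18*6*(-98/5)²*5 = -18*6*(9604/25)*5 = -1037232*5/25 = -18*57624/5 = -1037232/5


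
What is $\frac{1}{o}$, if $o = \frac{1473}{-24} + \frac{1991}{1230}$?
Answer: $- \frac{4920}{294001} \approx -0.016735$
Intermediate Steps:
$o = - \frac{294001}{4920}$ ($o = 1473 \left(- \frac{1}{24}\right) + 1991 \cdot \frac{1}{1230} = - \frac{491}{8} + \frac{1991}{1230} = - \frac{294001}{4920} \approx -59.756$)
$\frac{1}{o} = \frac{1}{- \frac{294001}{4920}} = - \frac{4920}{294001}$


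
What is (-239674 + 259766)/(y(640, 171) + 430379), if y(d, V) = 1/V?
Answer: 1717866/36797405 ≈ 0.046684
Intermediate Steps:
(-239674 + 259766)/(y(640, 171) + 430379) = (-239674 + 259766)/(1/171 + 430379) = 20092/(1/171 + 430379) = 20092/(73594810/171) = 20092*(171/73594810) = 1717866/36797405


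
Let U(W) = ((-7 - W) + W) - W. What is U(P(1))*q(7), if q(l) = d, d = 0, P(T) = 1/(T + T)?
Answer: 0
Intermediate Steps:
P(T) = 1/(2*T)
U(W) = -7 - W
q(l) = 0
U(P(1))*q(7) = (-7 - 1/(2*1))*0 = (-7 - 1/2)*0 = (-7 - 1*½)*0 = (-7 - ½)*0 = -15/2*0 = 0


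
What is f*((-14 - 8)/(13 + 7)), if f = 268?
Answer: -1474/5 ≈ -294.80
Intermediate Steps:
f*((-14 - 8)/(13 + 7)) = 268*((-14 - 8)/(13 + 7)) = 268*(-22/20) = 268*(-22*1/20) = 268*(-11/10) = -1474/5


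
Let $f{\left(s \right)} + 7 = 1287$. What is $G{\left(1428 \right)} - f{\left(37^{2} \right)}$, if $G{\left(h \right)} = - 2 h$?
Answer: $-4136$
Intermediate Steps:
$f{\left(s \right)} = 1280$ ($f{\left(s \right)} = -7 + 1287 = 1280$)
$G{\left(1428 \right)} - f{\left(37^{2} \right)} = \left(-2\right) 1428 - 1280 = -2856 - 1280 = -4136$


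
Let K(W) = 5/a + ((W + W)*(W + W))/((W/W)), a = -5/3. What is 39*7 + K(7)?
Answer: 466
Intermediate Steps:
a = -5/3 (a = -5*1/3 = -5/3 ≈ -1.6667)
K(W) = -3 + 4*W**2 (K(W) = 5/(-5/3) + ((W + W)*(W + W))/((W/W)) = 5*(-3/5) + ((2*W)*(2*W))/1 = -3 + (4*W**2)*1 = -3 + 4*W**2)
39*7 + K(7) = 39*7 + (-3 + 4*7**2) = 273 + (-3 + 4*49) = 273 + (-3 + 196) = 273 + 193 = 466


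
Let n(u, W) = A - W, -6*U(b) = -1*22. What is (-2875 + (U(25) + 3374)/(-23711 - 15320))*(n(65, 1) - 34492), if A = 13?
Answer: 11607778475840/117093 ≈ 9.9133e+7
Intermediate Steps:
U(b) = 11/3 (U(b) = -(-1)*22/6 = -1/6*(-22) = 11/3)
n(u, W) = 13 - W
(-2875 + (U(25) + 3374)/(-23711 - 15320))*(n(65, 1) - 34492) = (-2875 + (11/3 + 3374)/(-23711 - 15320))*((13 - 1*1) - 34492) = (-2875 + (10133/3)/(-39031))*((13 - 1) - 34492) = (-2875 + (10133/3)*(-1/39031))*(12 - 34492) = (-2875 - 10133/117093)*(-34480) = -336652508/117093*(-34480) = 11607778475840/117093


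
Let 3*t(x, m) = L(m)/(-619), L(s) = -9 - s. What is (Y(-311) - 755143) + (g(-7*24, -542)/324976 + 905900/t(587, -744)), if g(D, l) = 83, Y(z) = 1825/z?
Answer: -15074497345023835/4952309264 ≈ -3.0439e+6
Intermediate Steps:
t(x, m) = 3/619 + m/1857 (t(x, m) = ((-9 - m)/(-619))/3 = ((-9 - m)*(-1/619))/3 = (9/619 + m/619)/3 = 3/619 + m/1857)
(Y(-311) - 755143) + (g(-7*24, -542)/324976 + 905900/t(587, -744)) = (1825/(-311) - 755143) + (83/324976 + 905900/(3/619 + (1/1857)*(-744))) = (1825*(-1/311) - 755143) + (83*(1/324976) + 905900/(3/619 - 248/619)) = (-1825/311 - 755143) + (83/324976 + 905900/(-245/619)) = -234851298/311 + (83/324976 + 905900*(-619/245)) = -234851298/311 + (83/324976 - 112150420/49) = -234851298/311 - 36446194885853/15923824 = -15074497345023835/4952309264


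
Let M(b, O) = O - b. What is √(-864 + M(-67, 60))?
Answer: I*√737 ≈ 27.148*I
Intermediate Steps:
√(-864 + M(-67, 60)) = √(-864 + (60 - 1*(-67))) = √(-864 + (60 + 67)) = √(-864 + 127) = √(-737) = I*√737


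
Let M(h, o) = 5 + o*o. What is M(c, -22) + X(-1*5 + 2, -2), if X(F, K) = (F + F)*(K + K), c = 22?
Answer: 513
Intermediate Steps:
M(h, o) = 5 + o**2
X(F, K) = 4*F*K (X(F, K) = (2*F)*(2*K) = 4*F*K)
M(c, -22) + X(-1*5 + 2, -2) = (5 + (-22)**2) + 4*(-1*5 + 2)*(-2) = (5 + 484) + 4*(-5 + 2)*(-2) = 489 + 4*(-3)*(-2) = 489 + 24 = 513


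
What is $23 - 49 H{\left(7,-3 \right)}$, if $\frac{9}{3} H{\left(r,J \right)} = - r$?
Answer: $\frac{412}{3} \approx 137.33$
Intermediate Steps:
$H{\left(r,J \right)} = - \frac{r}{3}$ ($H{\left(r,J \right)} = \frac{\left(-1\right) r}{3} = - \frac{r}{3}$)
$23 - 49 H{\left(7,-3 \right)} = 23 - 49 \left(\left(- \frac{1}{3}\right) 7\right) = 23 - - \frac{343}{3} = 23 + \frac{343}{3} = \frac{412}{3}$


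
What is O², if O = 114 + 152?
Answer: 70756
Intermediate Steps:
O = 266
O² = 266² = 70756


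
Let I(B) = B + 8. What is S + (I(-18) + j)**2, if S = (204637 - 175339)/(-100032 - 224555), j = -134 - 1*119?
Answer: 22451328905/324587 ≈ 69169.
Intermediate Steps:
I(B) = 8 + B
j = -253 (j = -134 - 119 = -253)
S = -29298/324587 (S = 29298/(-324587) = 29298*(-1/324587) = -29298/324587 ≈ -0.090262)
S + (I(-18) + j)**2 = -29298/324587 + ((8 - 18) - 253)**2 = -29298/324587 + (-10 - 253)**2 = -29298/324587 + (-263)**2 = -29298/324587 + 69169 = 22451328905/324587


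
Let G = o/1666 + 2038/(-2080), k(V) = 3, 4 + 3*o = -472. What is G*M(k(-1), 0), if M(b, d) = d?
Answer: 0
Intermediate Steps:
o = -476/3 (o = -4/3 + (⅓)*(-472) = -4/3 - 472/3 = -476/3 ≈ -158.67)
G = -23479/21840 (G = -476/3/1666 + 2038/(-2080) = -476/3*1/1666 + 2038*(-1/2080) = -2/21 - 1019/1040 = -23479/21840 ≈ -1.0750)
G*M(k(-1), 0) = -23479/21840*0 = 0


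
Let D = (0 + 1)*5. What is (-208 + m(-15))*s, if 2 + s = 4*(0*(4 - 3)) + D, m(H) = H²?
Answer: 51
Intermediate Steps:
D = 5 (D = 1*5 = 5)
s = 3 (s = -2 + (4*(0*(4 - 3)) + 5) = -2 + (4*(0*1) + 5) = -2 + (4*0 + 5) = -2 + (0 + 5) = -2 + 5 = 3)
(-208 + m(-15))*s = (-208 + (-15)²)*3 = (-208 + 225)*3 = 17*3 = 51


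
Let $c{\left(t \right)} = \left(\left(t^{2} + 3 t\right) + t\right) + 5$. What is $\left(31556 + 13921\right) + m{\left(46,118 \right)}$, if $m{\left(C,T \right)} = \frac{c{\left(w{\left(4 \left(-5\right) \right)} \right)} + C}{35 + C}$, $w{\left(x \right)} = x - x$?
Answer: $\frac{1227896}{27} \approx 45478.0$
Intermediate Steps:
$w{\left(x \right)} = 0$
$c{\left(t \right)} = 5 + t^{2} + 4 t$ ($c{\left(t \right)} = \left(t^{2} + 4 t\right) + 5 = 5 + t^{2} + 4 t$)
$m{\left(C,T \right)} = \frac{5 + C}{35 + C}$ ($m{\left(C,T \right)} = \frac{\left(5 + 0^{2} + 4 \cdot 0\right) + C}{35 + C} = \frac{\left(5 + 0 + 0\right) + C}{35 + C} = \frac{5 + C}{35 + C}$)
$\left(31556 + 13921\right) + m{\left(46,118 \right)} = \left(31556 + 13921\right) + \frac{5 + 46}{35 + 46} = 45477 + \frac{1}{81} \cdot 51 = 45477 + \frac{17}{27} = \frac{1227896}{27}$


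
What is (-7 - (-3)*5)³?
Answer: 512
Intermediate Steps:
(-7 - (-3)*5)³ = (-7 - 1*(-15))³ = (-7 + 15)³ = 8³ = 512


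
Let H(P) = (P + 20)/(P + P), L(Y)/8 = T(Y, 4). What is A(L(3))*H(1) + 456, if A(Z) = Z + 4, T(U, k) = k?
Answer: 834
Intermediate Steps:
L(Y) = 32 (L(Y) = 8*4 = 32)
A(Z) = 4 + Z
H(P) = (20 + P)/(2*P) (H(P) = (20 + P)/((2*P)) = (20 + P)*(1/(2*P)) = (20 + P)/(2*P))
A(L(3))*H(1) + 456 = (4 + 32)*((1/2)*(20 + 1)/1) + 456 = 36*((1/2)*1*21) + 456 = 36*(21/2) + 456 = 378 + 456 = 834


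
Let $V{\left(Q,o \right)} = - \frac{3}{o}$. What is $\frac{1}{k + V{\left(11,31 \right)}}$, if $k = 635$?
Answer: $\frac{31}{19682} \approx 0.001575$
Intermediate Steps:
$\frac{1}{k + V{\left(11,31 \right)}} = \frac{1}{635 - \frac{3}{31}} = \frac{1}{\frac{19682}{31}} = \frac{31}{19682}$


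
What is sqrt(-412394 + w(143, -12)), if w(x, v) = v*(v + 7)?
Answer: I*sqrt(412334) ≈ 642.13*I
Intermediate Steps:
w(x, v) = v*(7 + v)
sqrt(-412394 + w(143, -12)) = sqrt(-412394 - 12*(7 - 12)) = sqrt(-412394 - 12*(-5)) = sqrt(-412394 + 60) = sqrt(-412334) = I*sqrt(412334)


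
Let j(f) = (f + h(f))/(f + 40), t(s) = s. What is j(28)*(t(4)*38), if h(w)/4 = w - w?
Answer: 1064/17 ≈ 62.588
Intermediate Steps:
h(w) = 0 (h(w) = 4*(w - w) = 4*0 = 0)
j(f) = f/(40 + f) (j(f) = (f + 0)/(f + 40) = f/(40 + f))
j(28)*(t(4)*38) = (28/(40 + 28))*(4*38) = (28/68)*152 = (28*(1/68))*152 = (7/17)*152 = 1064/17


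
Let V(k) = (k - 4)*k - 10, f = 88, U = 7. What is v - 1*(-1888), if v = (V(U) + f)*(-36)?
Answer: -1676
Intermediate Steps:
V(k) = -10 + k*(-4 + k) (V(k) = (-4 + k)*k - 10 = k*(-4 + k) - 10 = -10 + k*(-4 + k))
v = -3564 (v = ((-10 + 7² - 4*7) + 88)*(-36) = ((-10 + 49 - 28) + 88)*(-36) = (11 + 88)*(-36) = 99*(-36) = -3564)
v - 1*(-1888) = -3564 - 1*(-1888) = -3564 + 1888 = -1676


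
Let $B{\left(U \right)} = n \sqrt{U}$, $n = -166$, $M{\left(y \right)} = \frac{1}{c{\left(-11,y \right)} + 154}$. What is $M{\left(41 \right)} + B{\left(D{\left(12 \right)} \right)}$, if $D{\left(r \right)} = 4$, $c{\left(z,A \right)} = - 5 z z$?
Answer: $- \frac{149733}{451} \approx -332.0$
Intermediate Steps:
$c{\left(z,A \right)} = - 5 z^{2}$
$M{\left(y \right)} = - \frac{1}{451}$ ($M{\left(y \right)} = \frac{1}{- 5 \left(-11\right)^{2} + 154} = \frac{1}{\left(-5\right) 121 + 154} = \frac{1}{-605 + 154} = \frac{1}{-451} = - \frac{1}{451}$)
$B{\left(U \right)} = - 166 \sqrt{U}$
$M{\left(41 \right)} + B{\left(D{\left(12 \right)} \right)} = - \frac{1}{451} - 166 \sqrt{4} = - \frac{1}{451} - 332 = - \frac{149733}{451}$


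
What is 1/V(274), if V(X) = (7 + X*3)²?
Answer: 1/687241 ≈ 1.4551e-6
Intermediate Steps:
V(X) = (7 + 3*X)²
1/V(274) = 1/((7 + 3*274)²) = 1/((7 + 822)²) = 1/(829²) = 1/687241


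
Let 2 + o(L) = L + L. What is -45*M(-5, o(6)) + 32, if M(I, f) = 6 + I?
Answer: -13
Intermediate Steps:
o(L) = -2 + 2*L (o(L) = -2 + (L + L) = -2 + 2*L)
-45*M(-5, o(6)) + 32 = -45*(6 - 5) + 32 = -45*1 + 32 = -45 + 32 = -13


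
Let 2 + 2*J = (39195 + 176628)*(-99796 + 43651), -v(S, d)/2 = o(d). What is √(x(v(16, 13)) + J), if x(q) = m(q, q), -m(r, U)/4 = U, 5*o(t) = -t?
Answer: I*√605869118930/10 ≈ 77838.0*I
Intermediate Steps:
o(t) = -t/5 (o(t) = (-t)/5 = -t/5)
v(S, d) = 2*d/5 (v(S, d) = -(-2)*d/5 = 2*d/5)
m(r, U) = -4*U
x(q) = -4*q
J = -12117382337/2 (J = -1 + ((39195 + 176628)*(-99796 + 43651))/2 = -1 + (215823*(-56145))/2 = -1 + (½)*(-12117382335) = -1 - 12117382335/2 = -12117382337/2 ≈ -6.0587e+9)
√(x(v(16, 13)) + J) = √(-8*13/5 - 12117382337/2) = √(-4*26/5 - 12117382337/2) = √(-104/5 - 12117382337/2) = √(-60586911893/10) = I*√605869118930/10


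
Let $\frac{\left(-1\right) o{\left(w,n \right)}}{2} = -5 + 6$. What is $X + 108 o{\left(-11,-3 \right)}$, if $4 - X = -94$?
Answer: $-118$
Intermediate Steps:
$o{\left(w,n \right)} = -2$ ($o{\left(w,n \right)} = - 2 \left(-5 + 6\right) = \left(-2\right) 1 = -2$)
$X = 98$ ($X = 4 - -94 = 4 + 94 = 98$)
$X + 108 o{\left(-11,-3 \right)} = 98 + 108 \left(-2\right) = 98 - 216 = -118$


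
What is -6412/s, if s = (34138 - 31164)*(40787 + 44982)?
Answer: -3206/127538503 ≈ -2.5138e-5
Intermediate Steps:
s = 255077006 (s = 2974*85769 = 255077006)
-6412/s = -6412/255077006 = -6412*1/255077006 = -3206/127538503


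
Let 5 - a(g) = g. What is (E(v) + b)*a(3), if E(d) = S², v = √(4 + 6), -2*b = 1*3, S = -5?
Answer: 47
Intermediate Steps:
b = -3/2 ≈ -1.5000
v = √10 ≈ 3.1623
E(d) = 25 (E(d) = (-5)² = 25)
a(g) = 5 - g
(E(v) + b)*a(3) = (25 - 3/2)*(5 - 1*3) = 47*(5 - 3)/2 = (47/2)*2 = 47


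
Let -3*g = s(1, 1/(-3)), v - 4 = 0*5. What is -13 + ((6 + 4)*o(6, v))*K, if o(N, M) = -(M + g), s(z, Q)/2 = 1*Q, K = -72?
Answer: 3027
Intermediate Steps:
v = 4 (v = 4 + 0*5 = 4 + 0 = 4)
s(z, Q) = 2*Q (s(z, Q) = 2*(1*Q) = 2*Q)
g = 2/9 (g = -2/(3*(-3)) = -2*(-1)/(3*3) = -⅓*(-⅔) = 2/9 ≈ 0.22222)
o(N, M) = -2/9 - M (o(N, M) = -(M + 2/9) = -(2/9 + M) = -2/9 - M)
-13 + ((6 + 4)*o(6, v))*K = -13 + ((6 + 4)*(-2/9 - 1*4))*(-72) = -13 + (10*(-2/9 - 4))*(-72) = -13 + (10*(-38/9))*(-72) = -13 - 380/9*(-72) = -13 + 3040 = 3027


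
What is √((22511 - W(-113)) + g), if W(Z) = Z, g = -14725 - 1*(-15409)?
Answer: 2*√5827 ≈ 152.67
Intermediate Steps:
g = 684 (g = -14725 + 15409 = 684)
√((22511 - W(-113)) + g) = √((22511 - 1*(-113)) + 684) = √((22511 + 113) + 684) = √(22624 + 684) = √23308 = 2*√5827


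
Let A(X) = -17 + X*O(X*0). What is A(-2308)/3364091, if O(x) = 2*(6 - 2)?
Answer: -18481/3364091 ≈ -0.0054936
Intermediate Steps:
O(x) = 8 (O(x) = 2*4 = 8)
A(X) = -17 + 8*X (A(X) = -17 + X*8 = -17 + 8*X)
A(-2308)/3364091 = (-17 + 8*(-2308))/3364091 = (-17 - 18464)*(1/3364091) = -18481*1/3364091 = -18481/3364091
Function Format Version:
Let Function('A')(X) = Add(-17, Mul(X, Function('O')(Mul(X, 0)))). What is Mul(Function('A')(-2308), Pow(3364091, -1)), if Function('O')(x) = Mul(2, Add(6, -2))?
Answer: Rational(-18481, 3364091) ≈ -0.0054936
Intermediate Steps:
Function('O')(x) = 8 (Function('O')(x) = Mul(2, 4) = 8)
Function('A')(X) = Add(-17, Mul(8, X)) (Function('A')(X) = Add(-17, Mul(X, 8)) = Add(-17, Mul(8, X)))
Mul(Function('A')(-2308), Pow(3364091, -1)) = Mul(Add(-17, Mul(8, -2308)), Pow(3364091, -1)) = Mul(Add(-17, -18464), Rational(1, 3364091)) = Mul(-18481, Rational(1, 3364091)) = Rational(-18481, 3364091)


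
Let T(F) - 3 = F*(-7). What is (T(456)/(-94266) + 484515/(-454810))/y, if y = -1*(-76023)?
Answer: -737048365/54322386011793 ≈ -1.3568e-5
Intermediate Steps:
y = 76023
T(F) = 3 - 7*F (T(F) = 3 + F*(-7) = 3 - 7*F)
(T(456)/(-94266) + 484515/(-454810))/y = ((3 - 7*456)/(-94266) + 484515/(-454810))/76023 = ((3 - 3192)*(-1/94266) + 484515*(-1/454810))*(1/76023) = (-3189*(-1/94266) - 96903/90962)*(1/76023) = (1063/31422 - 96903/90962)*(1/76023) = -737048365/714551991*1/76023 = -737048365/54322386011793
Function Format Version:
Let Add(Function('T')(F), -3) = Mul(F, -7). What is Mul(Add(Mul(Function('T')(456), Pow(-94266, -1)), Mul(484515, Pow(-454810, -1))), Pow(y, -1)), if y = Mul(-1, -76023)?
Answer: Rational(-737048365, 54322386011793) ≈ -1.3568e-5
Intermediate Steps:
y = 76023
Function('T')(F) = Add(3, Mul(-7, F)) (Function('T')(F) = Add(3, Mul(F, -7)) = Add(3, Mul(-7, F)))
Mul(Add(Mul(Function('T')(456), Pow(-94266, -1)), Mul(484515, Pow(-454810, -1))), Pow(y, -1)) = Mul(Add(Mul(Add(3, Mul(-7, 456)), Pow(-94266, -1)), Mul(484515, Pow(-454810, -1))), Pow(76023, -1)) = Mul(Add(Mul(Add(3, -3192), Rational(-1, 94266)), Mul(484515, Rational(-1, 454810))), Rational(1, 76023)) = Mul(Add(Mul(-3189, Rational(-1, 94266)), Rational(-96903, 90962)), Rational(1, 76023)) = Mul(Add(Rational(1063, 31422), Rational(-96903, 90962)), Rational(1, 76023)) = Mul(Rational(-737048365, 714551991), Rational(1, 76023)) = Rational(-737048365, 54322386011793)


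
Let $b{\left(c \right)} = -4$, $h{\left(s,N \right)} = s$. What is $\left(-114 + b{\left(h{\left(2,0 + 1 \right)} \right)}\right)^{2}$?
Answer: $13924$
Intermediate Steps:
$\left(-114 + b{\left(h{\left(2,0 + 1 \right)} \right)}\right)^{2} = \left(-114 - 4\right)^{2} = \left(-118\right)^{2} = 13924$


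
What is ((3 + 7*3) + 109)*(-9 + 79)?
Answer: 9310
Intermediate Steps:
((3 + 7*3) + 109)*(-9 + 79) = ((3 + 21) + 109)*70 = (24 + 109)*70 = 133*70 = 9310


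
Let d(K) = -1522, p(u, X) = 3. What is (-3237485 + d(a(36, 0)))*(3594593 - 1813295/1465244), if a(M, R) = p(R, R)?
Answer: -1550881901348360889/133204 ≈ -1.1643e+13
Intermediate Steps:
a(M, R) = 3
(-3237485 + d(a(36, 0)))*(3594593 - 1813295/1465244) = (-3237485 - 1522)*(3594593 - 1813295/1465244) = -3239007*(3594593 - 1813295*1/1465244) = -3239007*(3594593 - 164845/133204) = -3239007*478814001127/133204 = -1550881901348360889/133204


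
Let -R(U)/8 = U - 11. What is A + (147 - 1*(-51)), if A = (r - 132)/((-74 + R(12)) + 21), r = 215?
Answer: 11995/61 ≈ 196.64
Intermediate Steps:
R(U) = 88 - 8*U (R(U) = -8*(U - 11) = -8*(-11 + U) = 88 - 8*U)
A = -83/61 (A = (215 - 132)/((-74 + (88 - 8*12)) + 21) = 83/((-74 + (88 - 96)) + 21) = 83/((-74 - 8) + 21) = 83/(-82 + 21) = 83/(-61) = 83*(-1/61) = -83/61 ≈ -1.3607)
A + (147 - 1*(-51)) = -83/61 + (147 - 1*(-51)) = -83/61 + (147 + 51) = -83/61 + 198 = 11995/61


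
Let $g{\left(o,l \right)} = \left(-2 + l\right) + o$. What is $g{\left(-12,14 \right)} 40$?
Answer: $0$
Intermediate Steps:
$g{\left(o,l \right)} = -2 + l + o$
$g{\left(-12,14 \right)} 40 = \left(-2 + 14 - 12\right) 40 = 0 \cdot 40 = 0$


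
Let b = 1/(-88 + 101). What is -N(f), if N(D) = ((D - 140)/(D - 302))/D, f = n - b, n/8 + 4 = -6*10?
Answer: 15743/10064433 ≈ 0.0015642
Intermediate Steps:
n = -512 (n = -32 + 8*(-6*10) = -32 + 8*(-60) = -32 - 480 = -512)
b = 1/13 ≈ 0.076923
f = -6657/13 (f = -512 - 1*1/13 = -512 - 1/13 = -6657/13 ≈ -512.08)
N(D) = (-140 + D)/(D*(-302 + D)) (N(D) = ((-140 + D)/(-302 + D))/D = (-140 + D)/(D*(-302 + D)))
-N(f) = -(-140 - 6657/13)/((-6657/13)*(-302 - 6657/13)) = -(-13)*(-8477)/(6657*(-10583/13)*13) = -(-13)*(-13)*(-8477)/(6657*10583*13) = -1*(-15743/10064433) = 15743/10064433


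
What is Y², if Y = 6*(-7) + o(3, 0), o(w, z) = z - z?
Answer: 1764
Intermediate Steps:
o(w, z) = 0
Y = -42 (Y = 6*(-7) + 0 = -42 + 0 = -42)
Y² = (-42)² = 1764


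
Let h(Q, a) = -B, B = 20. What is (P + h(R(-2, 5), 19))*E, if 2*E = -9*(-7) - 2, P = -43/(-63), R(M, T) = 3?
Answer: -74237/126 ≈ -589.18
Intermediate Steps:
P = 43/63 (P = -43*(-1/63) = 43/63 ≈ 0.68254)
h(Q, a) = -20 (h(Q, a) = -1*20 = -20)
E = 61/2 (E = (-9*(-7) - 2)/2 = (63 - 2)/2 = (½)*61 = 61/2 ≈ 30.500)
(P + h(R(-2, 5), 19))*E = (43/63 - 20)*(61/2) = -1217/63*61/2 = -74237/126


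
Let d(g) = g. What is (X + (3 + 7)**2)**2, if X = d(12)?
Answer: 12544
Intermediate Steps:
X = 12
(X + (3 + 7)**2)**2 = (12 + (3 + 7)**2)**2 = (12 + 10**2)**2 = (12 + 100)**2 = 112**2 = 12544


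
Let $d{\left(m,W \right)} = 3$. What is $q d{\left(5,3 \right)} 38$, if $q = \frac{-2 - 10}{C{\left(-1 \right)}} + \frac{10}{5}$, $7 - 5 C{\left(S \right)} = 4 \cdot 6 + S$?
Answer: $\frac{1311}{2} \approx 655.5$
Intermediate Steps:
$C{\left(S \right)} = - \frac{17}{5} - \frac{S}{5}$ ($C{\left(S \right)} = \frac{7}{5} - \frac{4 \cdot 6 + S}{5} = \frac{7}{5} - \frac{24 + S}{5} = \frac{7}{5} - \left(\frac{24}{5} + \frac{S}{5}\right) = - \frac{17}{5} - \frac{S}{5}$)
$q = \frac{23}{4}$ ($q = \frac{-2 - 10}{- \frac{17}{5} - - \frac{1}{5}} + \frac{10}{5} = - \frac{12}{- \frac{17}{5} + \frac{1}{5}} + 10 \cdot \frac{1}{5} = - \frac{12}{- \frac{16}{5}} + 2 = \left(-12\right) \left(- \frac{5}{16}\right) + 2 = \frac{15}{4} + 2 = \frac{23}{4} \approx 5.75$)
$q d{\left(5,3 \right)} 38 = \frac{23}{4} \cdot 3 \cdot 38 = \frac{69}{4} \cdot 38 = \frac{1311}{2}$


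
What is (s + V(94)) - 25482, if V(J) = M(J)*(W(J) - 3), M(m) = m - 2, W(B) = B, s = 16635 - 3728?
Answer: -4203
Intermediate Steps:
s = 12907
M(m) = -2 + m
V(J) = (-3 + J)*(-2 + J) (V(J) = (-2 + J)*(J - 3) = (-2 + J)*(-3 + J) = (-3 + J)*(-2 + J))
(s + V(94)) - 25482 = (12907 + (-3 + 94)*(-2 + 94)) - 25482 = (12907 + 91*92) - 25482 = (12907 + 8372) - 25482 = 21279 - 25482 = -4203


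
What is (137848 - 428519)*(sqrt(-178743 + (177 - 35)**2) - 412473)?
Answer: 119893939383 - 290671*I*sqrt(158579) ≈ 1.1989e+11 - 1.1575e+8*I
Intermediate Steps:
(137848 - 428519)*(sqrt(-178743 + (177 - 35)**2) - 412473) = -290671*(sqrt(-178743 + 142**2) - 412473) = -290671*(sqrt(-178743 + 20164) - 412473) = -290671*(sqrt(-158579) - 412473) = -290671*(I*sqrt(158579) - 412473) = -290671*(-412473 + I*sqrt(158579)) = 119893939383 - 290671*I*sqrt(158579)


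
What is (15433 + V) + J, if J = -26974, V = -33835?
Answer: -45376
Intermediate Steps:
(15433 + V) + J = (15433 - 33835) - 26974 = -18402 - 26974 = -45376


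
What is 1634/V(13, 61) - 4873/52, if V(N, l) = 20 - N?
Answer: 50857/364 ≈ 139.72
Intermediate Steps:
1634/V(13, 61) - 4873/52 = 1634/(20 - 1*13) - 4873/52 = 1634/(20 - 13) - 4873*1/52 = 1634/7 - 4873/52 = 50857/364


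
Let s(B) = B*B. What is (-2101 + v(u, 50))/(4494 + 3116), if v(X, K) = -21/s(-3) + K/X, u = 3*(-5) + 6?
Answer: -1898/6849 ≈ -0.27712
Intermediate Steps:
u = -9 (u = -15 + 6 = -9)
s(B) = B²
v(X, K) = -7/3 + K/X (v(X, K) = -21/((-3)²) + K/X = -21/9 + K/X = -21*⅑ + K/X = -7/3 + K/X)
(-2101 + v(u, 50))/(4494 + 3116) = (-2101 + (-7/3 + 50/(-9)))/(4494 + 3116) = (-2101 + (-7/3 + 50*(-⅑)))/7610 = (-2101 + (-7/3 - 50/9))*(1/7610) = (-2101 - 71/9)*(1/7610) = -18980/9*1/7610 = -1898/6849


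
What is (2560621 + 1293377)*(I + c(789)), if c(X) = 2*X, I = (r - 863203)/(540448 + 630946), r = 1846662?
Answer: 3563875179613809/585697 ≈ 6.0848e+9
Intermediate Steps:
I = 983459/1171394 (I = (1846662 - 863203)/(540448 + 630946) = 983459/1171394 ≈ 0.83956)
(2560621 + 1293377)*(I + c(789)) = (2560621 + 1293377)*(983459/1171394 + 2*789) = 3853998*(983459/1171394 + 1578) = 3853998*(1849443191/1171394) = 3563875179613809/585697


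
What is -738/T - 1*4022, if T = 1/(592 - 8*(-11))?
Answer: -505862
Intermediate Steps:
T = 1/680 (T = 1/(592 + 88) = 1/680 ≈ 0.0014706)
-738/T - 1*4022 = -738/1/680 - 1*4022 = -738*680 - 4022 = -501840 - 4022 = -505862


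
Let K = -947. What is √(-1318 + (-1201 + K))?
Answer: I*√3466 ≈ 58.873*I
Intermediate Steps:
√(-1318 + (-1201 + K)) = √(-1318 + (-1201 - 947)) = √(-1318 - 2148) = √(-3466) = I*√3466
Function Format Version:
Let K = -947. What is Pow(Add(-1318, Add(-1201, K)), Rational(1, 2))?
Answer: Mul(I, Pow(3466, Rational(1, 2))) ≈ Mul(58.873, I)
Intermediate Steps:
Pow(Add(-1318, Add(-1201, K)), Rational(1, 2)) = Pow(Add(-1318, Add(-1201, -947)), Rational(1, 2)) = Pow(Add(-1318, -2148), Rational(1, 2)) = Pow(-3466, Rational(1, 2)) = Mul(I, Pow(3466, Rational(1, 2)))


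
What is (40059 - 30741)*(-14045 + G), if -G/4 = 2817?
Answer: -235866534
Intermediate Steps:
G = -11268 (G = -4*2817 = -11268)
(40059 - 30741)*(-14045 + G) = (40059 - 30741)*(-14045 - 11268) = 9318*(-25313) = -235866534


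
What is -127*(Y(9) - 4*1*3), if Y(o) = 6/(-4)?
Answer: 3429/2 ≈ 1714.5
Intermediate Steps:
Y(o) = -3/2 (Y(o) = 6*(-¼) = -3/2)
-127*(Y(9) - 4*1*3) = -127*(-3/2 - 4*1*3) = -127*(-3/2 - 4*3) = -127*(-3/2 - 12) = -127*(-27/2) = 3429/2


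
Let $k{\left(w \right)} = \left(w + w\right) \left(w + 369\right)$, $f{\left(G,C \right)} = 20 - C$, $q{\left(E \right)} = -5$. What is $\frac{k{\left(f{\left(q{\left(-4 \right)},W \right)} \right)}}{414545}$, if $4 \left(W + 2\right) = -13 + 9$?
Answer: $\frac{18032}{414545} \approx 0.043498$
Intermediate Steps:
$W = -3$ ($W = -2 + \frac{-13 + 9}{4} = -2 + \frac{1}{4} \left(-4\right) = -2 - 1 = -3$)
$k{\left(w \right)} = 2 w \left(369 + w\right)$
$\frac{k{\left(f{\left(q{\left(-4 \right)},W \right)} \right)}}{414545} = \frac{2 \left(20 - -3\right) \left(369 + \left(20 - -3\right)\right)}{414545} = 2 \left(20 + 3\right) \left(369 + \left(20 + 3\right)\right) \frac{1}{414545} = 2 \cdot 23 \left(369 + 23\right) \frac{1}{414545} = 2 \cdot 23 \cdot 392 \cdot \frac{1}{414545} = 18032 \cdot \frac{1}{414545} = \frac{18032}{414545}$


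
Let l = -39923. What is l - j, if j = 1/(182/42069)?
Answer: -7308055/182 ≈ -40154.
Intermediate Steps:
j = 42069/182 (j = 1/(182*(1/42069)) = 1/(182/42069) = 42069/182 ≈ 231.15)
l - j = -39923 - 1*42069/182 = -39923 - 42069/182 = -7308055/182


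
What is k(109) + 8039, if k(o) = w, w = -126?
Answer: 7913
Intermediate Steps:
k(o) = -126
k(109) + 8039 = -126 + 8039 = 7913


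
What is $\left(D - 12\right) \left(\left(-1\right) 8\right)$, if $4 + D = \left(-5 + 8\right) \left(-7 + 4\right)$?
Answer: $200$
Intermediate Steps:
$D = -13$ ($D = -4 + \left(-5 + 8\right) \left(-7 + 4\right) = -4 + 3 \left(-3\right) = -4 - 9 = -13$)
$\left(D - 12\right) \left(\left(-1\right) 8\right) = \left(-13 - 12\right) \left(\left(-1\right) 8\right) = \left(-13 - 12\right) \left(-8\right) = \left(-25\right) \left(-8\right) = 200$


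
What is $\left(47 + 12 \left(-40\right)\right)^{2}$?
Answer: $187489$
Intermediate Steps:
$\left(47 + 12 \left(-40\right)\right)^{2} = \left(47 - 480\right)^{2} = \left(-433\right)^{2} = 187489$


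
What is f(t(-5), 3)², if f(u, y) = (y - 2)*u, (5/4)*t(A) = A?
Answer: 16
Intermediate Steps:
t(A) = 4*A/5
f(u, y) = u*(-2 + y) (f(u, y) = (-2 + y)*u = u*(-2 + y))
f(t(-5), 3)² = (((⅘)*(-5))*(-2 + 3))² = (-4*1)² = (-4)² = 16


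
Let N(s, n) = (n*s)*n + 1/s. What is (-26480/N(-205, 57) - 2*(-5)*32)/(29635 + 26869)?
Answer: 2731123795/482188276619 ≈ 0.0056640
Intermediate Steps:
N(s, n) = 1/s + s*n² (N(s, n) = s*n² + 1/s = 1/s + s*n²)
(-26480/N(-205, 57) - 2*(-5)*32)/(29635 + 26869) = (-26480/(1/(-205) - 205*57²) - 2*(-5)*32)/(29635 + 26869) = (-26480/(-1/205 - 205*3249) + 10*32)/56504 = (-26480/(-1/205 - 666045) + 320)*(1/56504) = (-26480/(-136539226/205) + 320)*(1/56504) = (-26480*(-205/136539226) + 320)*(1/56504) = (2714200/68269613 + 320)*(1/56504) = (21848990360/68269613)*(1/56504) = 2731123795/482188276619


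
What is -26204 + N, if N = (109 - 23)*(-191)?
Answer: -42630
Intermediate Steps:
N = -16426 (N = 86*(-191) = -16426)
-26204 + N = -26204 - 16426 = -42630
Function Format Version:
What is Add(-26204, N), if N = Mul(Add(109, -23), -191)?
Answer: -42630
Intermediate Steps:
N = -16426 (N = Mul(86, -191) = -16426)
Add(-26204, N) = Add(-26204, -16426) = -42630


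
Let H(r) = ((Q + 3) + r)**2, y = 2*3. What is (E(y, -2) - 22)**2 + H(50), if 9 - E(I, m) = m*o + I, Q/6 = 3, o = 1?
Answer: 5330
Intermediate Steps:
y = 6
Q = 18 (Q = 6*3 = 18)
E(I, m) = 9 - I - m (E(I, m) = 9 - (m*1 + I) = 9 - (m + I) = 9 - (I + m) = 9 + (-I - m) = 9 - I - m)
H(r) = (21 + r)**2 (H(r) = ((18 + 3) + r)**2 = (21 + r)**2)
(E(y, -2) - 22)**2 + H(50) = ((9 - 1*6 - 1*(-2)) - 22)**2 + (21 + 50)**2 = ((9 - 6 + 2) - 22)**2 + 71**2 = (5 - 22)**2 + 5041 = (-17)**2 + 5041 = 289 + 5041 = 5330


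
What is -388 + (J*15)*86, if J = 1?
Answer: 902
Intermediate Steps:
-388 + (J*15)*86 = -388 + (1*15)*86 = -388 + 15*86 = -388 + 1290 = 902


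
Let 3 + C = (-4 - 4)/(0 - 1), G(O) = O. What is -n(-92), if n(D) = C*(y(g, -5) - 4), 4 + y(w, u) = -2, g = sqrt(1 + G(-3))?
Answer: 50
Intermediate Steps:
C = 5 (C = -3 + (-4 - 4)/(0 - 1) = -3 - 8/(-1) = -3 - 8*(-1) = -3 + 8 = 5)
g = I*sqrt(2) (g = sqrt(1 - 3) = sqrt(-2) = I*sqrt(2) ≈ 1.4142*I)
y(w, u) = -6 (y(w, u) = -4 - 2 = -6)
n(D) = -50 (n(D) = 5*(-6 - 4) = 5*(-10) = -50)
-n(-92) = -1*(-50) = 50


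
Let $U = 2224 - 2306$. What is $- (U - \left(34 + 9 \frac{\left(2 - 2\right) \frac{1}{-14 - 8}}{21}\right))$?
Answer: $116$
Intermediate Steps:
$U = -82$
$- (U - \left(34 + 9 \frac{\left(2 - 2\right) \frac{1}{-14 - 8}}{21}\right)) = - (-82 - \left(34 + 9 \frac{\left(2 - 2\right) \frac{1}{-14 - 8}}{21}\right)) = - (-82 - \left(34 + 9 \frac{0}{-22} \cdot \frac{1}{21}\right)) = - (-82 - \left(34 + 9 \cdot 0 \left(- \frac{1}{22}\right) \frac{1}{21}\right)) = - (-82 - \left(34 + 9 \cdot 0 \cdot \frac{1}{21}\right)) = - (-82 - 34) = \left(-1\right) \left(-116\right) = 116$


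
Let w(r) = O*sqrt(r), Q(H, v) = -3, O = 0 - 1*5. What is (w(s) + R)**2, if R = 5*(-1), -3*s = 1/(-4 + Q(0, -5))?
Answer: 550/21 + 50*sqrt(21)/21 ≈ 37.101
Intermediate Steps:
O = -5 (O = 0 - 5 = -5)
s = 1/21 (s = -1/(3*(-4 - 3)) = -1/3/(-7) = -1/3*(-1/7) = 1/21 ≈ 0.047619)
w(r) = -5*sqrt(r)
R = -5
(w(s) + R)**2 = (-5*sqrt(21)/21 - 5)**2 = (-5 - 5*sqrt(21)/21)**2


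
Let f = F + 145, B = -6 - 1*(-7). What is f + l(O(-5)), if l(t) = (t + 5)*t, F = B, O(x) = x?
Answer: 146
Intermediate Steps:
B = 1 (B = -6 + 7 = 1)
F = 1
f = 146 (f = 1 + 145 = 146)
l(t) = t*(5 + t) (l(t) = (5 + t)*t = t*(5 + t))
f + l(O(-5)) = 146 - 5*(5 - 5) = 146 - 5*0 = 146 + 0 = 146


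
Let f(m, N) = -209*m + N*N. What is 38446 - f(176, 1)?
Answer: 75229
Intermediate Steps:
f(m, N) = N² - 209*m (f(m, N) = -209*m + N² = N² - 209*m)
38446 - f(176, 1) = 38446 - (1² - 209*176) = 38446 - (1 - 36784) = 38446 - 1*(-36783) = 38446 + 36783 = 75229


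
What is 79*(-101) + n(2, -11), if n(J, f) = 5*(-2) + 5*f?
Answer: -8044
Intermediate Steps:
n(J, f) = -10 + 5*f
79*(-101) + n(2, -11) = 79*(-101) + (-10 + 5*(-11)) = -7979 + (-10 - 55) = -7979 - 65 = -8044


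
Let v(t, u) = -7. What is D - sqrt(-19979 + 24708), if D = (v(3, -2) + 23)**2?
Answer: 256 - sqrt(4729) ≈ 187.23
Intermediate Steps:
D = 256 (D = (-7 + 23)**2 = 16**2 = 256)
D - sqrt(-19979 + 24708) = 256 - sqrt(-19979 + 24708) = 256 - sqrt(4729)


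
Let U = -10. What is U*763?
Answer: -7630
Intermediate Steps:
U*763 = -10*763 = -7630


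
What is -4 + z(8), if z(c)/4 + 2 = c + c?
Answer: 52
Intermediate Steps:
z(c) = -8 + 8*c (z(c) = -8 + 4*(c + c) = -8 + 4*(2*c) = -8 + 8*c)
-4 + z(8) = -4 + (-8 + 8*8) = -4 + (-8 + 64) = -4 + 56 = 52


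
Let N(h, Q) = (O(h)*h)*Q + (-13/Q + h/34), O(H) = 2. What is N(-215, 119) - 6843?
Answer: -13808625/238 ≈ -58019.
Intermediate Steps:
N(h, Q) = -13/Q + h/34 + 2*Q*h (N(h, Q) = (2*h)*Q + (-13/Q + h/34) = 2*Q*h + (-13/Q + h*(1/34)) = 2*Q*h + (-13/Q + h/34) = -13/Q + h/34 + 2*Q*h)
N(-215, 119) - 6843 = (-13/119 + (1/34)*(-215) + 2*119*(-215)) - 6843 = (-13*1/119 - 215/34 - 51170) - 6843 = (-13/119 - 215/34 - 51170) - 6843 = -12179991/238 - 6843 = -13808625/238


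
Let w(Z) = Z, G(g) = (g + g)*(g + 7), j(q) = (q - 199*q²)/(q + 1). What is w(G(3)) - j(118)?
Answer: 2777898/119 ≈ 23344.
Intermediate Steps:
j(q) = (q - 199*q²)/(1 + q)
G(g) = 2*g*(7 + g) (G(g) = (2*g)*(7 + g) = 2*g*(7 + g))
w(G(3)) - j(118) = 2*3*(7 + 3) - 118*(1 - 199*118)/(1 + 118) = 2*3*10 - 118*(1 - 23482)/119 = 60 - 118*(-23481)/119 = 60 - 1*(-2770758/119) = 60 + 2770758/119 = 2777898/119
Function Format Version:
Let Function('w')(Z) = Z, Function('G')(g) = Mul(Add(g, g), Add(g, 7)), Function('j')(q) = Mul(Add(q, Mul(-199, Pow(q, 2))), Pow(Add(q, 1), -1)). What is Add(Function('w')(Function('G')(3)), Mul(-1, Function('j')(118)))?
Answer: Rational(2777898, 119) ≈ 23344.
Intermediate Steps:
Function('j')(q) = Mul(Pow(Add(1, q), -1), Add(q, Mul(-199, Pow(q, 2)))) (Function('j')(q) = Mul(Add(q, Mul(-199, Pow(q, 2))), Pow(Add(1, q), -1)) = Mul(Pow(Add(1, q), -1), Add(q, Mul(-199, Pow(q, 2)))))
Function('G')(g) = Mul(2, g, Add(7, g)) (Function('G')(g) = Mul(Mul(2, g), Add(7, g)) = Mul(2, g, Add(7, g)))
Add(Function('w')(Function('G')(3)), Mul(-1, Function('j')(118))) = Add(Mul(2, 3, Add(7, 3)), Mul(-1, Mul(118, Pow(Add(1, 118), -1), Add(1, Mul(-199, 118))))) = Add(Mul(2, 3, 10), Mul(-1, Mul(118, Pow(119, -1), Add(1, -23482)))) = Add(60, Mul(-1, Mul(118, Rational(1, 119), -23481))) = Add(60, Mul(-1, Rational(-2770758, 119))) = Add(60, Rational(2770758, 119)) = Rational(2777898, 119)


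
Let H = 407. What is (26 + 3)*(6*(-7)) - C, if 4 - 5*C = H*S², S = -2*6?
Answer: 52514/5 ≈ 10503.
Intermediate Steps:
S = -12
C = -58604/5 (C = ⅘ - 407*(-12)²/5 = ⅘ - 407*144/5 = ⅘ - ⅕*58608 = ⅘ - 58608/5 = -58604/5 ≈ -11721.)
(26 + 3)*(6*(-7)) - C = (26 + 3)*(6*(-7)) - 1*(-58604/5) = 29*(-42) + 58604/5 = -1218 + 58604/5 = 52514/5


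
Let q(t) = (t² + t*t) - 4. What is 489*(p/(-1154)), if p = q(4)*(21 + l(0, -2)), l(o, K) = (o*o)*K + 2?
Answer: -157458/577 ≈ -272.89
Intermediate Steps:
l(o, K) = 2 + K*o² (l(o, K) = o²*K + 2 = K*o² + 2 = 2 + K*o²)
q(t) = -4 + 2*t² (q(t) = (t² + t²) - 4 = 2*t² - 4 = -4 + 2*t²)
p = 644 (p = (-4 + 2*4²)*(21 + (2 - 2*0²)) = (-4 + 2*16)*(21 + (2 - 2*0)) = (-4 + 32)*(21 + (2 + 0)) = 28*(21 + 2) = 28*23 = 644)
489*(p/(-1154)) = 489*(644/(-1154)) = 489*(644*(-1/1154)) = 489*(-322/577) = -157458/577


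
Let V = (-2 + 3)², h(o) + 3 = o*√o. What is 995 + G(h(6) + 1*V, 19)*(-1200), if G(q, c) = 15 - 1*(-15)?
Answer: -35005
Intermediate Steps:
h(o) = -3 + o^(3/2) (h(o) = -3 + o*√o = -3 + o^(3/2))
V = 1 (V = 1² = 1)
G(q, c) = 30 (G(q, c) = 15 + 15 = 30)
995 + G(h(6) + 1*V, 19)*(-1200) = 995 + 30*(-1200) = 995 - 36000 = -35005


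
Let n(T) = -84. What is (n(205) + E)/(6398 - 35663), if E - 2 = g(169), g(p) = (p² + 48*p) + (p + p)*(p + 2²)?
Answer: -19013/5853 ≈ -3.2484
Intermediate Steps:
g(p) = p² + 48*p + 2*p*(4 + p) (g(p) = (p² + 48*p) + (2*p)*(p + 4) = (p² + 48*p) + (2*p)*(4 + p) = (p² + 48*p) + 2*p*(4 + p) = p² + 48*p + 2*p*(4 + p))
E = 95149 (E = 2 + 169*(56 + 3*169) = 2 + 169*(56 + 507) = 2 + 169*563 = 2 + 95147 = 95149)
(n(205) + E)/(6398 - 35663) = (-84 + 95149)/(6398 - 35663) = 95065/(-29265) = 95065*(-1/29265) = -19013/5853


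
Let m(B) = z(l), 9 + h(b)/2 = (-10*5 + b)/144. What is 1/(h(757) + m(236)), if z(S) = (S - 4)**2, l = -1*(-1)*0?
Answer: 72/563 ≈ 0.12789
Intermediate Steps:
l = 0 (l = 1*0 = 0)
h(b) = -673/36 + b/72 (h(b) = -18 + 2*((-10*5 + b)/144) = -18 + 2*((-50 + b)*(1/144)) = -18 + 2*(-25/72 + b/144) = -18 + (-25/36 + b/72) = -673/36 + b/72)
z(S) = (-4 + S)**2
m(B) = 16 (m(B) = (-4 + 0)**2 = (-4)**2 = 16)
1/(h(757) + m(236)) = 1/((-673/36 + (1/72)*757) + 16) = 1/((-673/36 + 757/72) + 16) = 1/(-589/72 + 16) = 1/(563/72) = 72/563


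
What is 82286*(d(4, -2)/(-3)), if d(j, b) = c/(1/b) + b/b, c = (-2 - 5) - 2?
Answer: -1563434/3 ≈ -5.2114e+5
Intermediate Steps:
c = -9 (c = -7 - 2 = -9)
d(j, b) = 1 - 9*b (d(j, b) = -9*b + b/b = -9*b + 1 = 1 - 9*b)
82286*(d(4, -2)/(-3)) = 82286*((1 - 9*(-2))/(-3)) = 82286*((1 + 18)*(-⅓)) = 82286*(19*(-⅓)) = 82286*(-19/3) = -1563434/3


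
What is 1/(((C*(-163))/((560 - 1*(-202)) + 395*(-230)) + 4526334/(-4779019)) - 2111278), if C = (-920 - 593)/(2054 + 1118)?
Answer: -1365648340367584/2883264591374481986537 ≈ -4.7365e-7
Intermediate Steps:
C = -1513/3172 ≈ -0.47699
1/(((C*(-163))/((560 - 1*(-202)) + 395*(-230)) + 4526334/(-4779019)) - 2111278) = 1/(((-1513/3172*(-163))/((560 - 1*(-202)) + 395*(-230)) + 4526334/(-4779019)) - 2111278) = 1/((246619/(3172*((560 + 202) - 90850)) + 4526334*(-1/4779019)) - 2111278) = 1/((246619/(3172*(762 - 90850)) - 4526334/4779019) - 2111278) = 1/(((246619/3172)/(-90088) - 4526334/4779019) - 2111278) = 1/(((246619/3172)*(-1/90088) - 4526334/4779019) - 2111278) = 1/((-246619/285759136 - 4526334/4779019) - 2111278) = 1/(-1294619889974185/1365648340367584 - 2111278) = 1/(-2883264591374481986537/1365648340367584) = -1365648340367584/2883264591374481986537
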